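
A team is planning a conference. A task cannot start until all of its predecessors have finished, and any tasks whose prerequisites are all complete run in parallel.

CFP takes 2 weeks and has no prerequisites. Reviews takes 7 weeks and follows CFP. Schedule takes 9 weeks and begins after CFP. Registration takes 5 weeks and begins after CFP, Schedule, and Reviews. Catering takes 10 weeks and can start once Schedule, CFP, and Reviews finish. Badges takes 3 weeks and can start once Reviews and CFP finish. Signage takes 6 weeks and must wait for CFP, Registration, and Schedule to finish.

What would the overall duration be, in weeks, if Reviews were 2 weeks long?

As given, the longest chain is CFP→Schedule→Registration→Signage = 2+9+5+6 = 22, so the finish is 22 weeks.
Reviews has 2 weeks of float (longest path through it is 20).
That remains the longest chain; total 22 weeks.

22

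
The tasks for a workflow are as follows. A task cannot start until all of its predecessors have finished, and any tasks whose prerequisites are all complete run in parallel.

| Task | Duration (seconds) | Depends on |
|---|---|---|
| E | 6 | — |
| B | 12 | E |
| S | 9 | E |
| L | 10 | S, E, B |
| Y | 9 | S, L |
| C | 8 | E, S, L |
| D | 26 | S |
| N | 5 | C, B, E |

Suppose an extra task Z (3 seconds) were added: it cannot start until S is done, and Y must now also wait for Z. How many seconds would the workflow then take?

41

Originally the workflow takes 41 seconds.
With Z inserted, Y now waits for max(S, L, Z).
New critical path: E→B→L→C→N = 6+12+10+8+5 = 41 ⇒ 41 seconds.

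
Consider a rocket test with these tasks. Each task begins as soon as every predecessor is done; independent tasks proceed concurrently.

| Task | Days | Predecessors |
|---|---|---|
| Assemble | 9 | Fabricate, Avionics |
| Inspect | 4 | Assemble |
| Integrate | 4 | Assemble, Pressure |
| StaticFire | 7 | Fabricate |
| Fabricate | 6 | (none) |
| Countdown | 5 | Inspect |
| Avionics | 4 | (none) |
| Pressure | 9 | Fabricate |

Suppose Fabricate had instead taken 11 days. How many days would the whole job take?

Critical path before the change: Fabricate→Assemble→Inspect→Countdown = 6+9+4+5 = 24 giving 24 days.
Fabricate is on the critical path; changing it to 11 makes that path 29 days.
No other chain overtakes it, so the finish is 29 days.

29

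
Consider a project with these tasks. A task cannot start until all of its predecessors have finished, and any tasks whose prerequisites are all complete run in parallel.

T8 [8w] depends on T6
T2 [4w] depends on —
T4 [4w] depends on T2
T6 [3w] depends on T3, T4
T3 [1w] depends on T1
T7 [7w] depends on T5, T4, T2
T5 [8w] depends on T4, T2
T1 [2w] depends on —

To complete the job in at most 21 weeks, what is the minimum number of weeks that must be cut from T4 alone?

Current finish: 23 weeks; target: 21.
T4 is on every critical path, so each week cut from T4 cuts the finish by one (this holds down to a finish of 20).
Need 23 − 21 = 2 weeks off T4 → T4 becomes 2 weeks, finish becomes 21.

2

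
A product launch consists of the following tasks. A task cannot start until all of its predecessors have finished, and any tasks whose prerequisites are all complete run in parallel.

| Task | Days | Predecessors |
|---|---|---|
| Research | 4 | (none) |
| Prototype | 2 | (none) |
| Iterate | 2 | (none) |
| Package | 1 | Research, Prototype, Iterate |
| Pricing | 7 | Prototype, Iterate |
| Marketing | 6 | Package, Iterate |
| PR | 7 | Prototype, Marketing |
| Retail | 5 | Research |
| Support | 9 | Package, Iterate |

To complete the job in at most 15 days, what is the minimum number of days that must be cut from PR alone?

3

Current finish: 18 days; target: 15.
PR is on every critical path, so each day cut from PR cuts the finish by one (this holds down to a finish of 14).
Need 18 − 15 = 3 days off PR → PR becomes 4 days, finish becomes 15.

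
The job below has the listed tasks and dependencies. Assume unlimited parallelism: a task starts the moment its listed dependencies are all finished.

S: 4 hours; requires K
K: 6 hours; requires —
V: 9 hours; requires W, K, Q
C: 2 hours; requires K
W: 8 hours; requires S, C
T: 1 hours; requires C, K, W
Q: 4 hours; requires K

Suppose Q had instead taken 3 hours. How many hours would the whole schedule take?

Actual critical path: K→S→W→V = 6+4+8+9 = 27 ⇒ 27 hours.
Q is off the critical path — its longest chain is 19 hours, giving 8 of slack.
The critical path is still K→S→W→V; finish is now 27 hours.

27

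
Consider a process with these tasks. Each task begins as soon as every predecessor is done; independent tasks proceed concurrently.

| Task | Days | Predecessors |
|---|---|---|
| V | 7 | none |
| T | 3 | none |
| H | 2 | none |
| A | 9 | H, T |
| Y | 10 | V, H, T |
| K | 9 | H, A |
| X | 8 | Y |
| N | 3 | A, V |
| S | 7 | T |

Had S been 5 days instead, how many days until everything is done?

Critical path before the change: V→Y→X = 7+10+8 = 25 giving 25 days.
S is off the critical path — its longest chain is 10 days, giving 15 of slack.
That remains the longest chain; total 25 days.

25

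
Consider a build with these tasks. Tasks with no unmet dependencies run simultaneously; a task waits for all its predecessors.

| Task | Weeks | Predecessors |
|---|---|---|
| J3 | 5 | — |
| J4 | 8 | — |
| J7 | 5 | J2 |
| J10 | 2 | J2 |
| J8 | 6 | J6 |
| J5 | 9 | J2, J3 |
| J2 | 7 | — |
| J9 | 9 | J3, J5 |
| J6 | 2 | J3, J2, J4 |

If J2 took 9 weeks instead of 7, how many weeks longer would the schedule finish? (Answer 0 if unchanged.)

Baseline: J2→J5→J9 = 7+9+9 = 25 → 25 weeks.
Since J2 is critical, the +2 change carries straight to that chain (now 27 weeks).
That remains the longest chain; total 27 weeks.
Change in finish: 27 − 25 = +2 weeks.

2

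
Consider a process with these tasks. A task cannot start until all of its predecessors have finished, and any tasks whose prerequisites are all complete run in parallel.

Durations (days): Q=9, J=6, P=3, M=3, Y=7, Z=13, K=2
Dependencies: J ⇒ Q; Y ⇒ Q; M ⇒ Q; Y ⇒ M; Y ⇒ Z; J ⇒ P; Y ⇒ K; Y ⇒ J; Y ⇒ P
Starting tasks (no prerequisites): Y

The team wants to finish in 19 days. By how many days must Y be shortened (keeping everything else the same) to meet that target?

3

Current finish: 22 days; target: 19.
Y is on every critical path, so each day cut from Y cuts the finish by one (this holds down to a finish of 16).
Need 22 − 19 = 3 days off Y → Y becomes 4 days, finish becomes 19.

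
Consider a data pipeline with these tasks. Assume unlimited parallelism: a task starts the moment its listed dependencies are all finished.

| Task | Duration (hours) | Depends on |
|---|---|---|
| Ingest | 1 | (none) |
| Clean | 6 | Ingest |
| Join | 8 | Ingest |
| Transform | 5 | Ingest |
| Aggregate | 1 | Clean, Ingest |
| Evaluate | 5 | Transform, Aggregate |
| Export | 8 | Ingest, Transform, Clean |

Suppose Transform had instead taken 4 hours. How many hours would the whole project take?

As given, the longest chain is Ingest→Clean→Export = 1+6+8 = 15, so the finish is 15 hours.
Transform is off the critical path — its longest chain is 14 hours, giving 1 of slack.
That remains the longest chain; total 15 hours.

15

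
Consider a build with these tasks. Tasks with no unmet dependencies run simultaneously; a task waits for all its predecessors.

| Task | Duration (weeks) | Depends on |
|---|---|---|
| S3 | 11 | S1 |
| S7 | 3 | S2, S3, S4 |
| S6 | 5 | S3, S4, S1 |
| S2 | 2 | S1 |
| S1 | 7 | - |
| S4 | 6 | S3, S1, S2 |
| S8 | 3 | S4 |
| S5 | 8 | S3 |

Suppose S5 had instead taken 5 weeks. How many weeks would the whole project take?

29

Baseline: S1→S3→S4→S6 = 7+11+6+5 = 29 → 29 weeks.
S5 is off the critical path — its longest chain is 26 weeks, giving 3 of slack.
That remains the longest chain; total 29 weeks.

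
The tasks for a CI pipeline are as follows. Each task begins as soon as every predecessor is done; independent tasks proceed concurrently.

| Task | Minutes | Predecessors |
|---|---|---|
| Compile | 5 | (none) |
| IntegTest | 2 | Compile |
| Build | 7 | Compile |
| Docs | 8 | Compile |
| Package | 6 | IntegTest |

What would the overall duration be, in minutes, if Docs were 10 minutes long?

Critical path before the change: Compile→Docs = 5+8 = 13 giving 13 minutes.
Since Docs is critical, the +2 change carries straight to that chain (now 15 minutes).
That remains the longest chain; total 15 minutes.

15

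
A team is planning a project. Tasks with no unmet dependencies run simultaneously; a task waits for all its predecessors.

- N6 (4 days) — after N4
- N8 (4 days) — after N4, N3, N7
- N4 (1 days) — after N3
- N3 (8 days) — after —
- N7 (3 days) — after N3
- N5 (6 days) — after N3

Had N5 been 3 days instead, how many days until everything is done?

15

Actual critical path: N3→N7→N8 = 8+3+4 = 15 ⇒ 15 days.
N5 is off the critical path — its longest chain is 14 days, giving 1 of slack.
No other chain overtakes it, so the finish is 15 days.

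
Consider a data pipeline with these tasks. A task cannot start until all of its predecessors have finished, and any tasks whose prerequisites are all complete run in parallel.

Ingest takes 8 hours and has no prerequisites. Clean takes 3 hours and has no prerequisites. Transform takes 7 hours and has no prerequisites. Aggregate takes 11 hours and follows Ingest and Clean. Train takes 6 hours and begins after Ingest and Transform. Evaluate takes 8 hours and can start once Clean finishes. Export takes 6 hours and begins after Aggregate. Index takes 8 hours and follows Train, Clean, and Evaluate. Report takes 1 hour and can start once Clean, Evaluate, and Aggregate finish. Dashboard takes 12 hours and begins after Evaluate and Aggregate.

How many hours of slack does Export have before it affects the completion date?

Ingest→Aggregate→Dashboard = 8+11+12 = 31 sets the makespan at 31 hours.
The longest chain containing Export totals 25 hours.
Float = 31 − 25 = 6.

6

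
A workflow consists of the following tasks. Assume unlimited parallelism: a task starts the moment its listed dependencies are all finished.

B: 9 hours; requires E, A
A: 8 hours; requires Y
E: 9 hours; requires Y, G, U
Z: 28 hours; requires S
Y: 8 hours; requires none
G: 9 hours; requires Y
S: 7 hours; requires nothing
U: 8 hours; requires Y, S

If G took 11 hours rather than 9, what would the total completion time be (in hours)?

As given, the longest chain is Y→G→E→B = 8+9+9+9 = 35, so the finish is 35 hours.
Since G is critical, the +2 change carries straight to that chain (now 37 hours).
The critical path is still Y→G→E→B; finish is now 37 hours.

37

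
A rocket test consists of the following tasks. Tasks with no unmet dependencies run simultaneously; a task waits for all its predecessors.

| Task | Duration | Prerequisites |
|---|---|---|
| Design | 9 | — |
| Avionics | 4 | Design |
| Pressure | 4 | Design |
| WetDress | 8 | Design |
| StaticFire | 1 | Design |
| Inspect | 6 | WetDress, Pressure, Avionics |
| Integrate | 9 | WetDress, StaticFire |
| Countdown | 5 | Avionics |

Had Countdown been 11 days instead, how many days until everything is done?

26

Baseline: Design→WetDress→Integrate = 9+8+9 = 26 → 26 days.
Countdown is off the critical path — its longest chain is 18 days, giving 8 of slack.
That remains the longest chain; total 26 days.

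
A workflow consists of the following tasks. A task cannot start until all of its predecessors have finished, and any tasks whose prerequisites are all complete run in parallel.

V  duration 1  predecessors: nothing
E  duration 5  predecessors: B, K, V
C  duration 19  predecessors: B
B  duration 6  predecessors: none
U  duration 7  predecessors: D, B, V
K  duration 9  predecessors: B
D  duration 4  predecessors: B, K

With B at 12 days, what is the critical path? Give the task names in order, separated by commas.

B, K, D, U

As given, the longest chain is B→K→D→U = 6+9+4+7 = 26, so the finish is 26 days.
B lies on that path, so at 12 days the path becomes 32 days.
The critical path is still B→K→D→U; finish is now 32 days.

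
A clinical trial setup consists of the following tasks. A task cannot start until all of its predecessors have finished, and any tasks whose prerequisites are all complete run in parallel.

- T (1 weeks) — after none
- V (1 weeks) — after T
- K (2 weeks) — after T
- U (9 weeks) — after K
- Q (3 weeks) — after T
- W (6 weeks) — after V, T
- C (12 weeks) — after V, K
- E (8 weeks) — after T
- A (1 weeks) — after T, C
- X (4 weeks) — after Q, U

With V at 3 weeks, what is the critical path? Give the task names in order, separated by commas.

T, V, C, A

Baseline: T→K→U→X = 1+2+9+4 = 16 → 16 weeks.
V is off the critical path — its longest chain is 15 weeks, giving 1 of slack.
The binding chain switches to T→V→C→A = 1+3+12+1 = 17; finish 17 weeks.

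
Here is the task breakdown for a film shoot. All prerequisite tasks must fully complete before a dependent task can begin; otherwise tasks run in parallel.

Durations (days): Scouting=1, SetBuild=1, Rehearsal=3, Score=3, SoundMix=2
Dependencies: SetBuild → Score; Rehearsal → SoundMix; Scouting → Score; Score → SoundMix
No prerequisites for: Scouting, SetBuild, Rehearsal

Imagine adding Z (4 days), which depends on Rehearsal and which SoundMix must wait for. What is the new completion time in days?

9

Originally the film shoot takes 6 days.
With Z inserted, SoundMix now waits for max(Score, Rehearsal, Z).
New critical path: Rehearsal→Z→SoundMix = 3+4+2 = 9 ⇒ 9 days.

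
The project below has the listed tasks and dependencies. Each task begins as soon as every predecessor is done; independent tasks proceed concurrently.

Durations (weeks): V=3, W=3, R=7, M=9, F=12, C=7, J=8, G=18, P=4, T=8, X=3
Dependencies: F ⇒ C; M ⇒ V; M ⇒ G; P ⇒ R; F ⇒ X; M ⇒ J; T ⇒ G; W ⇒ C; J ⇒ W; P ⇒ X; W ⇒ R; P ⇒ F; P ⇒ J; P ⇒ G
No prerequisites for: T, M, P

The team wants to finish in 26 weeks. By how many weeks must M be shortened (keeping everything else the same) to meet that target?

1

Current finish: 27 weeks; target: 26.
M is on every critical path, so each week cut from M cuts the finish by one (this holds down to a finish of 26).
Need 27 − 26 = 1 week off M → M becomes 8 weeks, finish becomes 26.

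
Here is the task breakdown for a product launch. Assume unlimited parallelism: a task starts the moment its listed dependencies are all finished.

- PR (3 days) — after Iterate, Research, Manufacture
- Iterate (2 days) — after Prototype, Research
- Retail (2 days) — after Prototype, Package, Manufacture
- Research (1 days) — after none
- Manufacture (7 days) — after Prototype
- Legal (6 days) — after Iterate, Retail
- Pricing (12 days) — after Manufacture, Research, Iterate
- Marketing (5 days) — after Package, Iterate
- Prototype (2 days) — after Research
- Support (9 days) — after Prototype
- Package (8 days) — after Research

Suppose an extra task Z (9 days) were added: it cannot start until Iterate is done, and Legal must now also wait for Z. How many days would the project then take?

22

Originally the project takes 22 days.
With Z inserted, Legal now waits for max(Iterate, Retail, Z).
New critical path: Research→Prototype→Manufacture→Pricing = 1+2+7+12 = 22 ⇒ 22 days.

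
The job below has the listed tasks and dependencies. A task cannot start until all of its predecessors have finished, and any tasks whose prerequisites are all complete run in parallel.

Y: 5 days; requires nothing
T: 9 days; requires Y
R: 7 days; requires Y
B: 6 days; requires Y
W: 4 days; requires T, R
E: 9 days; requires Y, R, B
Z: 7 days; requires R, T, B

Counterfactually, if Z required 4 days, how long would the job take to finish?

As given, the longest chain is Y→T→Z = 5+9+7 = 21, so the finish is 21 days.
Since Z is critical, the -3 change carries straight to that chain (now 18 days).
New critical path: Y→R→E = 5+7+9 = 21 ⇒ 21 days.

21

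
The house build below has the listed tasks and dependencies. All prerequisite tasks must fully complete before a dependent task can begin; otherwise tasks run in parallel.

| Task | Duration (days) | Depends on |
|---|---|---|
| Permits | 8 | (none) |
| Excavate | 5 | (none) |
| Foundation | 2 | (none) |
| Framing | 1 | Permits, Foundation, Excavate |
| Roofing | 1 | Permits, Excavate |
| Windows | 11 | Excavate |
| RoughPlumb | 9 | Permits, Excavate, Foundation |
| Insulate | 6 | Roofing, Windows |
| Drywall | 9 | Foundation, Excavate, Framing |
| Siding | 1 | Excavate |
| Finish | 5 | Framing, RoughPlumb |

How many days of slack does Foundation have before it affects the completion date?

Critical path: Permits→RoughPlumb→Finish = 8+9+5 = 22, so the finish is 22 days.
Foundation finishes as early as 2 and must finish by 8.
Float = 22 − 16 = 6.

6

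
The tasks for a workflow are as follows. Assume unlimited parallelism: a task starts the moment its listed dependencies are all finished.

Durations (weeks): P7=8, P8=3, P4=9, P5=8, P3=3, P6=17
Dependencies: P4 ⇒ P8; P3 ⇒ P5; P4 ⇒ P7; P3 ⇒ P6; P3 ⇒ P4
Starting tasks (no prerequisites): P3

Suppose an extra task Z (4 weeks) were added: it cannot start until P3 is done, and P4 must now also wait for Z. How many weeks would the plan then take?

24

Originally the plan takes 20 weeks.
With Z inserted, P4 now waits for max(P3, Z).
New critical path: P3→Z→P4→P7 = 3+4+9+8 = 24 ⇒ 24 weeks.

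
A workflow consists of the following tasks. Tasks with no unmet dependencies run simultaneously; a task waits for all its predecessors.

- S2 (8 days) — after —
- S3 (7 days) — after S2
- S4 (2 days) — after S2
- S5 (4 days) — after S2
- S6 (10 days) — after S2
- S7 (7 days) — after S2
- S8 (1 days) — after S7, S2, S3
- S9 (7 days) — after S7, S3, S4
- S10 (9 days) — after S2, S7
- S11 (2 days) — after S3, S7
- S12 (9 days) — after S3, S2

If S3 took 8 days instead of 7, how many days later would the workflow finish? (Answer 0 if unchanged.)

1

Baseline: S2→S3→S12 = 8+7+9 = 24 → 24 days.
Since S3 is critical, the +1 change carries straight to that chain (now 25 days).
No other chain overtakes it, so the finish is 25 days.
Change in finish: 25 − 24 = +1 days.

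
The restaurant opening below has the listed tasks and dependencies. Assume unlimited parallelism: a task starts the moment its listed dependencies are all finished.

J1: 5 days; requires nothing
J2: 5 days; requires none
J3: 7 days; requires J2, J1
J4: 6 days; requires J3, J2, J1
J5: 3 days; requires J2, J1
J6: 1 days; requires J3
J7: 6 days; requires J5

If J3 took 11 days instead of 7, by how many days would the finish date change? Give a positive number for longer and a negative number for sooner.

4

As given, the longest chain is J1→J3→J4 = 5+7+6 = 18, so the finish is 18 days.
J3 is on the critical path; changing it to 11 makes that path 22 days.
The critical path is still J1→J3→J4; finish is now 22 days.
Change in finish: 22 − 18 = +4 days.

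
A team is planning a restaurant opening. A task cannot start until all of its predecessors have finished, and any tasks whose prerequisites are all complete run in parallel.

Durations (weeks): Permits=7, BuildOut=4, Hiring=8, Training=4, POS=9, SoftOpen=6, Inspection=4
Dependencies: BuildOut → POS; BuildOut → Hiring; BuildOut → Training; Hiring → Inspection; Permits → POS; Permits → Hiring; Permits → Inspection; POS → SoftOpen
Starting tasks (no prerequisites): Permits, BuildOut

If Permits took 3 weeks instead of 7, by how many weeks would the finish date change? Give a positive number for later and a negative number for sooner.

-3

Actual critical path: Permits→POS→SoftOpen = 7+9+6 = 22 ⇒ 22 weeks.
Since Permits is critical, the -4 change carries straight to that chain (now 18 weeks).
The binding chain switches to BuildOut→POS→SoftOpen = 4+9+6 = 19; finish 19 weeks.
Change in finish: 19 − 22 = -3 weeks.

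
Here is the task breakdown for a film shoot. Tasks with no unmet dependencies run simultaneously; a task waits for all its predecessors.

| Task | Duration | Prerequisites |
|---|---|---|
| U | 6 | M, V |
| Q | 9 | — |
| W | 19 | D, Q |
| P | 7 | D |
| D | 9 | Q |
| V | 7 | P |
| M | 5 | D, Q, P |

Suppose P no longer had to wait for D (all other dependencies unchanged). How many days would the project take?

37

With the dependency in place, Q→D→P→V→U = 9+9+7+7+6 = 38 sets the finish at 38 days.
Without D→P, P's earliest start moves from 18 to 0.
After: Q→D→W = 9+9+19 = 37 → 37 days.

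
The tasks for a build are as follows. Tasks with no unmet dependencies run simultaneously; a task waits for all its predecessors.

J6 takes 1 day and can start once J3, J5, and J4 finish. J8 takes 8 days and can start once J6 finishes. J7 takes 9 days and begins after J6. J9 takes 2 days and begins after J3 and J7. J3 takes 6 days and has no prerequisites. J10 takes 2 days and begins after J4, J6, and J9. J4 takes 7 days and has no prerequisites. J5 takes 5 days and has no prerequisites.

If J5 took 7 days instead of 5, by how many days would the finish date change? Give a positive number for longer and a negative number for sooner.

0

Baseline: J4→J6→J7→J9→J10 = 7+1+9+2+2 = 21 → 21 days.
J5 is off the critical path — its longest chain is 19 days, giving 2 of slack.
That remains the longest chain; total 21 days.
Change in finish: 21 − 21 = +0 days.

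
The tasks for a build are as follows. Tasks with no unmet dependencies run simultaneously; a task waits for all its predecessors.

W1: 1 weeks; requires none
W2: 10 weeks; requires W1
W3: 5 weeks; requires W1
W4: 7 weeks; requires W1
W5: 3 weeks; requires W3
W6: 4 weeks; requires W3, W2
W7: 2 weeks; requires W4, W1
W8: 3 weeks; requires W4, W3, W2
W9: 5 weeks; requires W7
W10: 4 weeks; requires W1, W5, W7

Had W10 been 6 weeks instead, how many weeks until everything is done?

As given, the longest chain is W1→W2→W6 = 1+10+4 = 15, so the finish is 15 weeks.
The longest path through W10 is only 14 weeks, so W10 has float 1.
Now W1→W4→W7→W10 = 1+7+2+6 = 16 is longest, so the finish becomes 16 weeks.

16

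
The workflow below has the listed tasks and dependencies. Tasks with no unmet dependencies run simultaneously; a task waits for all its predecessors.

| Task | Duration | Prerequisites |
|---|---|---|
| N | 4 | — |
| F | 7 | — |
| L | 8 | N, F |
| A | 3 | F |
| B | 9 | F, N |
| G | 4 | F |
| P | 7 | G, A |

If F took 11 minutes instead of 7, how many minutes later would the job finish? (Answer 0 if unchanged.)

Baseline: F→G→P = 7+4+7 = 18 → 18 minutes.
F is on the critical path; changing it to 11 makes that path 22 minutes.
That remains the longest chain; total 22 minutes.
Change in finish: 22 − 18 = +4 minutes.

4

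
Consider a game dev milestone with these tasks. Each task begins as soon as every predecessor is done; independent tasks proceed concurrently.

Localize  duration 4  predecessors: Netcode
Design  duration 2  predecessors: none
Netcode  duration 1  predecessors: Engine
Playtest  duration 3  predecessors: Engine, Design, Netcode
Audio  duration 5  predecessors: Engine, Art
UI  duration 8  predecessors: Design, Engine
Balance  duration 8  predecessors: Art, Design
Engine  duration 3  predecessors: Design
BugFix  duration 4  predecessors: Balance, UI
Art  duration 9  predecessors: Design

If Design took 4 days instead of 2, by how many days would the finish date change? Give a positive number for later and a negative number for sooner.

2

As given, the longest chain is Design→Art→Balance→BugFix = 2+9+8+4 = 23, so the finish is 23 days.
Design is on the critical path; changing it to 4 makes that path 25 days.
The critical path is still Design→Art→Balance→BugFix; finish is now 25 days.
Change in finish: 25 − 23 = +2 days.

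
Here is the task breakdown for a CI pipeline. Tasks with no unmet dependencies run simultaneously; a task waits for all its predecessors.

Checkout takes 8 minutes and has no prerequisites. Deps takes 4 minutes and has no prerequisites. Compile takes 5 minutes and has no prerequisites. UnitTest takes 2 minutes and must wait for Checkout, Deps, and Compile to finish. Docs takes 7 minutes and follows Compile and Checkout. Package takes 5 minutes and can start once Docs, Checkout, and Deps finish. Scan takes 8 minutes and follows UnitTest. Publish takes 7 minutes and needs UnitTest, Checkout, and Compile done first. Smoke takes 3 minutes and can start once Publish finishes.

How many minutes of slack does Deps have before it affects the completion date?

4

Critical path: Checkout→UnitTest→Publish→Smoke = 8+2+7+3 = 20, so the finish is 20 minutes.
The longest chain containing Deps totals 16 minutes.
Float = 20 − 16 = 4.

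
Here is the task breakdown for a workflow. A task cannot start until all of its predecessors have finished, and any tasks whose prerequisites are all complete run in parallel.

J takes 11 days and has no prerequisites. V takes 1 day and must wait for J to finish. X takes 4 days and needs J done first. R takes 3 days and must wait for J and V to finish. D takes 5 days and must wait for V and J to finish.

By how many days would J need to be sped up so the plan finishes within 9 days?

Current finish: 17 days; target: 9.
J is on every critical path, so each day cut from J cuts the finish by one (this holds down to a finish of 7).
Need 17 − 9 = 8 days off J → J becomes 3 days, finish becomes 9.

8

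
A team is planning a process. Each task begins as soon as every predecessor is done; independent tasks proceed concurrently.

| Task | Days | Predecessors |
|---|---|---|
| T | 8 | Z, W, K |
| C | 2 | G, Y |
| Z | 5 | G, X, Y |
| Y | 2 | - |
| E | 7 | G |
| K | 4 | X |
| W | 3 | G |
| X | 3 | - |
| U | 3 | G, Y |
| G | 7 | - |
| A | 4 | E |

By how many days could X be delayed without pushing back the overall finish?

4

The longest chain is G→Z→T = 7+5+8 = 20; overall finish 20 days.
Longest path through X: 16 days (earliest finish 3, latest finish 7).
Slack of X = 4 − 0 = 4 days.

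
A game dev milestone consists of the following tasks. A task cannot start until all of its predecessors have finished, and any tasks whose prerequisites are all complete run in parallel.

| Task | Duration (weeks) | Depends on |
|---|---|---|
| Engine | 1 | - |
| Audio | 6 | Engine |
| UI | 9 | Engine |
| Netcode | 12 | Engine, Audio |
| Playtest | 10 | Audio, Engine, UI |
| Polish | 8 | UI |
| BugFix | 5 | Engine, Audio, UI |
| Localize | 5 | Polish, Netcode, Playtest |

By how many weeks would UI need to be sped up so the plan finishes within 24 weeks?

1

Current finish: 25 weeks; target: 24.
UI is on every critical path, so each week cut from UI cuts the finish by one (this holds down to a finish of 24).
Need 25 − 24 = 1 week off UI → UI becomes 8 weeks, finish becomes 24.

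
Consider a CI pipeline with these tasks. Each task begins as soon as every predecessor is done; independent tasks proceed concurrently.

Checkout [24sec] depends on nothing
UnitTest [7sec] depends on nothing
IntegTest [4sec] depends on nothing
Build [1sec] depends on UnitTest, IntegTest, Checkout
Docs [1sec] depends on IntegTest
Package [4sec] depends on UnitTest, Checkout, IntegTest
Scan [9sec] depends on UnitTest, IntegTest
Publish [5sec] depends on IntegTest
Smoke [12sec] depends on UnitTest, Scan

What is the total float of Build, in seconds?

3

Checkout→Package = 24+4 = 28 sets the makespan at 28 seconds.
Build finishes as early as 25 and must finish by 28.
So Build can slip 28 − 25 = 3 seconds.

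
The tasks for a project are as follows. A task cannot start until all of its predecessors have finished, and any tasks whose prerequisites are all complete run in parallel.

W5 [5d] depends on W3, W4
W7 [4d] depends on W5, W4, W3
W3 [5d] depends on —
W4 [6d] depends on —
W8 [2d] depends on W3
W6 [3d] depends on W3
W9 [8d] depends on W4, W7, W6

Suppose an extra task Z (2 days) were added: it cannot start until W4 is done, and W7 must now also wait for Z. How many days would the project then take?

23

Originally the project takes 23 days.
With Z inserted, W7 now waits for max(W5, W4, W3, Z).
New critical path: W4→W5→W7→W9 = 6+5+4+8 = 23 ⇒ 23 days.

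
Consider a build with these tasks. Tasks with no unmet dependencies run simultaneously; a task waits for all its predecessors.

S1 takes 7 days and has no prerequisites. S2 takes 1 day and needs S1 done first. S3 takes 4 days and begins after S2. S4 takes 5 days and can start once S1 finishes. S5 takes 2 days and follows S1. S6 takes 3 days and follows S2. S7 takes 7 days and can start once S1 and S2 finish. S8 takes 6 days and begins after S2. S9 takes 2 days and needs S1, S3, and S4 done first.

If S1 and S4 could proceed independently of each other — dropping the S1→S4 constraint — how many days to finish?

15

Before: longest chain S1→S2→S7 = 7+1+7 = 15, finish 15.
Without S1→S4, S4's earliest start moves from 7 to 0.
After: S1→S2→S7 = 7+1+7 = 15 → 15 days.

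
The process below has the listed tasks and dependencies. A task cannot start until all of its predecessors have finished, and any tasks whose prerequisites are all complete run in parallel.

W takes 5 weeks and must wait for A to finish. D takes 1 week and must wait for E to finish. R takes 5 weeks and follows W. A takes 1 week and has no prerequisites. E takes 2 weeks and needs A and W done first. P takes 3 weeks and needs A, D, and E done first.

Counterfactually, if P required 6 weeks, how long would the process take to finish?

Baseline: A→W→E→D→P = 1+5+2+1+3 = 12 → 12 weeks.
P is on the critical path; changing it to 6 makes that path 15 weeks.
That remains the longest chain; total 15 weeks.

15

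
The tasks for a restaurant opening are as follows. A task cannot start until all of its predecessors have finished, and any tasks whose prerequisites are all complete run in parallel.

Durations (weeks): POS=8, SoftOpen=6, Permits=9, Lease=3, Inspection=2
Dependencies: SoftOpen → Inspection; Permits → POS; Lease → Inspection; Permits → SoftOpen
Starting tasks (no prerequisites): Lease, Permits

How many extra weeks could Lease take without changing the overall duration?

Critical path: Permits→POS = 9+8 = 17, so the finish is 17 weeks.
Lease finishes as early as 3 and must finish by 15.
So Lease can slip 15 − 3 = 12 weeks.

12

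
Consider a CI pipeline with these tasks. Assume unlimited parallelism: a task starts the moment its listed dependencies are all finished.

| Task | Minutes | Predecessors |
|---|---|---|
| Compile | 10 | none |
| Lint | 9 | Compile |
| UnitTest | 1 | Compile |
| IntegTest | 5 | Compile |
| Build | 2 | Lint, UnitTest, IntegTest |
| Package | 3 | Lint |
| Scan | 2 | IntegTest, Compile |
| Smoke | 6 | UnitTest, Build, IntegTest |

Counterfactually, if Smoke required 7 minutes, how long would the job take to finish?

28

Critical path before the change: Compile→Lint→Build→Smoke = 10+9+2+6 = 27 giving 27 minutes.
Since Smoke is critical, the +1 change carries straight to that chain (now 28 minutes).
The critical path is still Compile→Lint→Build→Smoke; finish is now 28 minutes.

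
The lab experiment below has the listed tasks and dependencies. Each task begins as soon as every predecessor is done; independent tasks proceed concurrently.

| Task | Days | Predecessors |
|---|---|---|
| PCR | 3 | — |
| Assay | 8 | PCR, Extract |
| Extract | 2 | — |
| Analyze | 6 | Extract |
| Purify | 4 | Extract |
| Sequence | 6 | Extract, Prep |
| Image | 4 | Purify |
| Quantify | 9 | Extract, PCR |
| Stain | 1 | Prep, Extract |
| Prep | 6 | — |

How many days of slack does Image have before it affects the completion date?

Critical path: Prep→Sequence = 6+6 = 12, so the finish is 12 days.
Longest path through Image: 10 days (earliest finish 10, latest finish 12).
Float = 12 − 10 = 2.

2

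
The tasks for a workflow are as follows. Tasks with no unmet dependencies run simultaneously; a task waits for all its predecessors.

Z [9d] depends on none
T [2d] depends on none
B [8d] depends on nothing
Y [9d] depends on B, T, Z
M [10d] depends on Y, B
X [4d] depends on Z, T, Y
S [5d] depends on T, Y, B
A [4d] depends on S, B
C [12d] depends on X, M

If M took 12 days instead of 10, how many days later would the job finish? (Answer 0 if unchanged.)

2

Critical path before the change: Z→Y→M→C = 9+9+10+12 = 40 giving 40 days.
M is on the critical path; changing it to 12 makes that path 42 days.
The critical path is still Z→Y→M→C; finish is now 42 days.
Change in finish: 42 − 40 = +2 days.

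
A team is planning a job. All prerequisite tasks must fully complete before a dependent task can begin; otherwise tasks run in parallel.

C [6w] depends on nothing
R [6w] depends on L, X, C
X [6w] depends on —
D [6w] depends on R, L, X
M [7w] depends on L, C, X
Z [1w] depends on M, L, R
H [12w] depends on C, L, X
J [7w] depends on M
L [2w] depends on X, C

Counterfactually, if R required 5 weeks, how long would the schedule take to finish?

As given, the longest chain is C→L→M→J = 6+2+7+7 = 22, so the finish is 22 weeks.
R is off the critical path — its longest chain is 20 weeks, giving 2 of slack.
That remains the longest chain; total 22 weeks.

22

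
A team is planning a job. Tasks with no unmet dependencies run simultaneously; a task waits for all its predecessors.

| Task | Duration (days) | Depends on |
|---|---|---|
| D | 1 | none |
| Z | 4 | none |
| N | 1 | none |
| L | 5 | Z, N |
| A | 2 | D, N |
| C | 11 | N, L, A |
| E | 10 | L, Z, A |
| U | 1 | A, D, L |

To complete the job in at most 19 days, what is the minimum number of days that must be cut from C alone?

1

Current finish: 20 days; target: 19.
C is on every critical path, so each day cut from C cuts the finish by one (this holds down to a finish of 19).
Need 20 − 19 = 1 day off C → C becomes 10 days, finish becomes 19.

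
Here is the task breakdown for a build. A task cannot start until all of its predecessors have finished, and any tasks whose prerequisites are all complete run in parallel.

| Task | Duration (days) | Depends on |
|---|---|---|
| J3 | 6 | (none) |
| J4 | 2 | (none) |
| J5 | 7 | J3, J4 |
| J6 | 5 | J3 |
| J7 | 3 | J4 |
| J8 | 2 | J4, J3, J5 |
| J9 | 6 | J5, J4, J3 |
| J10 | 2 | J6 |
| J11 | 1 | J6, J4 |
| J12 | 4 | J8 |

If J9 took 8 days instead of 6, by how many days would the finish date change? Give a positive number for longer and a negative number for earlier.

2

Actual critical path: J3→J5→J9 = 6+7+6 = 19 ⇒ 19 days.
J9 lies on that path, so at 8 days the path becomes 21 days.
The critical path is still J3→J5→J9; finish is now 21 days.
Change in finish: 21 − 19 = +2 days.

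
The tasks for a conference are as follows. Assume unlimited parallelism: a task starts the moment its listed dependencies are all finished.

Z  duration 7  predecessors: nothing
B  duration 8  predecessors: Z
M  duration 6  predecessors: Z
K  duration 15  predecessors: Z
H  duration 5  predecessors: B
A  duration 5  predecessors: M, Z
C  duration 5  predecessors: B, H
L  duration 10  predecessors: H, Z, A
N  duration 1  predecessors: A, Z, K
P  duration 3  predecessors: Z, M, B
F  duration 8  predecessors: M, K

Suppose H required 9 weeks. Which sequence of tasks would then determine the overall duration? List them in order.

The binding path is Z→B→H→L = 7+8+5+10 = 30; finish at 30 weeks.
H is on the critical path; changing it to 9 makes that path 34 weeks.
No other chain overtakes it, so the finish is 34 weeks.

Z, B, H, L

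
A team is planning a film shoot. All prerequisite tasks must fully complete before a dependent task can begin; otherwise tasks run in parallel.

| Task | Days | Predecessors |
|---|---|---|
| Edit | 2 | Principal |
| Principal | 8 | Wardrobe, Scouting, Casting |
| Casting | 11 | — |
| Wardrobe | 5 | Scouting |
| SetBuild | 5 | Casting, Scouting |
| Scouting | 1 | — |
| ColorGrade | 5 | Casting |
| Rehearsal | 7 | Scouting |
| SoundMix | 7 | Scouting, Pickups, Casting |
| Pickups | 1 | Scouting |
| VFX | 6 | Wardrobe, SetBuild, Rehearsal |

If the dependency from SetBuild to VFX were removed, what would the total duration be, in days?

Original critical path: Casting→SetBuild→VFX = 11+5+6 = 22 ⇒ 22 days.
Without SetBuild→VFX, VFX's earliest start moves from 16 to 8.
The longest chain is now Casting→Principal→Edit = 11+8+2 = 21, so the schedule takes 21 days.

21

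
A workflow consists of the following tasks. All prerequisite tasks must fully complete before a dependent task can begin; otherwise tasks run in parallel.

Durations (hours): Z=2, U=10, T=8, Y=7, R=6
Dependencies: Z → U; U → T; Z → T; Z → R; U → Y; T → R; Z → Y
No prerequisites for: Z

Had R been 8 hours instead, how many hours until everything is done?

Actual critical path: Z→U→T→R = 2+10+8+6 = 26 ⇒ 26 hours.
Since R is critical, the +2 change carries straight to that chain (now 28 hours).
No other chain overtakes it, so the finish is 28 hours.

28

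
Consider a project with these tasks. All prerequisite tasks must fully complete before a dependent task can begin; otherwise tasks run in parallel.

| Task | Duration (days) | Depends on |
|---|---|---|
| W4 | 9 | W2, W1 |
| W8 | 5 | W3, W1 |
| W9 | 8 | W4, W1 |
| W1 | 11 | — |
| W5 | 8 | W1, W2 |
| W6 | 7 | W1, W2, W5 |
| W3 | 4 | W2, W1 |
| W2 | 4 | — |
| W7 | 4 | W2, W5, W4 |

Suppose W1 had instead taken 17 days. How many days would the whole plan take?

Baseline: W1→W4→W9 = 11+9+8 = 28 → 28 days.
W1 is on the critical path; changing it to 17 makes that path 34 days.
That remains the longest chain; total 34 days.

34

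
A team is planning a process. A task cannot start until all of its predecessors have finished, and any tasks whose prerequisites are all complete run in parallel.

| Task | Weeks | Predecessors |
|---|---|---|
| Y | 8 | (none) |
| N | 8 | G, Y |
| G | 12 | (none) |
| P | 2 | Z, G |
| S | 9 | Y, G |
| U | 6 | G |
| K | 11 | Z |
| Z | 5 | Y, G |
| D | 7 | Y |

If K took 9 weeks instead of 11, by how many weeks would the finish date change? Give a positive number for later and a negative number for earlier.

-2

Critical path before the change: G→Z→K = 12+5+11 = 28 giving 28 weeks.
K lies on that path, so at 9 weeks the path becomes 26 weeks.
That remains the longest chain; total 26 weeks.
Change in finish: 26 − 28 = -2 weeks.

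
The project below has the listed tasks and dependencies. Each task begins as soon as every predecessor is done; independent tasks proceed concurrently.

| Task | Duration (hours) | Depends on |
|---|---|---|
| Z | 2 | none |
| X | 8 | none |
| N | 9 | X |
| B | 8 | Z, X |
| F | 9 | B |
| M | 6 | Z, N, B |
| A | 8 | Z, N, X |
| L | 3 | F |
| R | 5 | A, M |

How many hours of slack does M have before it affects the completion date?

The longest chain is X→N→A→R = 8+9+8+5 = 30; overall finish 30 hours.
The longest chain containing M totals 28 hours.
So M can slip 25 − 23 = 2 hours.

2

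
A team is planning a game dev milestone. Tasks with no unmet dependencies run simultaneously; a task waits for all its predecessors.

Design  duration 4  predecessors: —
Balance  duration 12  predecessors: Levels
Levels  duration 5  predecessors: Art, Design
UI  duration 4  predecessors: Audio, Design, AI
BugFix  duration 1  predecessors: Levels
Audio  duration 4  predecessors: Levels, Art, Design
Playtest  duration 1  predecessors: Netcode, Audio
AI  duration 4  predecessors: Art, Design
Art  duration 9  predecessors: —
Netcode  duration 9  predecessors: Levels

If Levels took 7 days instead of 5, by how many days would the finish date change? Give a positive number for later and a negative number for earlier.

2

Critical path before the change: Art→Levels→Balance = 9+5+12 = 26 giving 26 days.
Since Levels is critical, the +2 change carries straight to that chain (now 28 days).
That remains the longest chain; total 28 days.
Change in finish: 28 − 26 = +2 days.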